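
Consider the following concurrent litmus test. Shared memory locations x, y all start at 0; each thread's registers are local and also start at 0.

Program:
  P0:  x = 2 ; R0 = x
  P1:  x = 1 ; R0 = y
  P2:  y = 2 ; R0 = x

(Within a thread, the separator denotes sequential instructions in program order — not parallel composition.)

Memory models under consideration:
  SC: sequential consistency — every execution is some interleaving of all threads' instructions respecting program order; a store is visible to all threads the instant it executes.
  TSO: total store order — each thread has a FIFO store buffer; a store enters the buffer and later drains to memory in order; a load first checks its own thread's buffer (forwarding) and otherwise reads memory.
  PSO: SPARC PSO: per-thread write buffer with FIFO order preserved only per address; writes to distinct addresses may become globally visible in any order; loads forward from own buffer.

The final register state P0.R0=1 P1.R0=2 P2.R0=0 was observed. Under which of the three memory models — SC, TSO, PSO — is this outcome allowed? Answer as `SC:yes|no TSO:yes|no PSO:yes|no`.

outcome vector order: (P0.R0,P1.R0,P2.R0)
[SC] allowed = {<1 0 1> <1 2 0> <1 2 1> <1 2 2> <2 0 1> <2 0 2> <2 2 0> <2 2 1> <2 2 2>}
[TSO] allowed = {<1 0 0> <1 0 1> <1 0 2> <1 2 0> <1 2 1> <1 2 2> <2 0 0> <2 0 1> <2 0 2> <2 2 0> <2 2 1> <2 2 2>}
[PSO] allowed = {<1 0 0> <1 0 1> <1 0 2> <1 2 0> <1 2 1> <1 2 2> <2 0 0> <2 0 1> <2 0 2> <2 2 0> <2 2 1> <2 2 2>}
target <1 2 0> ∈ {SC,TSO,PSO}

SC:yes TSO:yes PSO:yes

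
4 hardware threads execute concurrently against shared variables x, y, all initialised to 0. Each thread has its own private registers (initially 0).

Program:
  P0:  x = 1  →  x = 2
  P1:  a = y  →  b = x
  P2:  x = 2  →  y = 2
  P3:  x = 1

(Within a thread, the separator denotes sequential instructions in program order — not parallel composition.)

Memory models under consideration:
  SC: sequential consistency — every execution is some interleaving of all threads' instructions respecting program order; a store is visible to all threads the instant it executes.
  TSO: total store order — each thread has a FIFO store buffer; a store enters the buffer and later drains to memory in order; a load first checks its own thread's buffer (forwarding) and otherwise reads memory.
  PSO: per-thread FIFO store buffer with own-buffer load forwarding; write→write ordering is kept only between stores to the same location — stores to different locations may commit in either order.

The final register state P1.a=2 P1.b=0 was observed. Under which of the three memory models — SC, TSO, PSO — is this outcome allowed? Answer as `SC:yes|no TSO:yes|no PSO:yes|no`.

outcome vector order: (P1.a,P1.b)
SC (5): 00 01 02 21 22
TSO (5): 00 01 02 21 22
PSO (6): 00 01 02 20 21 22
target 20 ∈ {PSO}

SC:no TSO:no PSO:yes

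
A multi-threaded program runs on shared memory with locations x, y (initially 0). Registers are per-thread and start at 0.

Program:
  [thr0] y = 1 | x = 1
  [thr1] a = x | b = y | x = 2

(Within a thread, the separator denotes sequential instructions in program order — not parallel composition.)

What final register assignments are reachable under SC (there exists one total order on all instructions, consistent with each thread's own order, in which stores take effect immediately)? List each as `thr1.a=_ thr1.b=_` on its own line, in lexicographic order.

outcome vector order: (thr1.a,thr1.b)
|SC outcomes| = 3

thr1.a=0 thr1.b=0
thr1.a=0 thr1.b=1
thr1.a=1 thr1.b=1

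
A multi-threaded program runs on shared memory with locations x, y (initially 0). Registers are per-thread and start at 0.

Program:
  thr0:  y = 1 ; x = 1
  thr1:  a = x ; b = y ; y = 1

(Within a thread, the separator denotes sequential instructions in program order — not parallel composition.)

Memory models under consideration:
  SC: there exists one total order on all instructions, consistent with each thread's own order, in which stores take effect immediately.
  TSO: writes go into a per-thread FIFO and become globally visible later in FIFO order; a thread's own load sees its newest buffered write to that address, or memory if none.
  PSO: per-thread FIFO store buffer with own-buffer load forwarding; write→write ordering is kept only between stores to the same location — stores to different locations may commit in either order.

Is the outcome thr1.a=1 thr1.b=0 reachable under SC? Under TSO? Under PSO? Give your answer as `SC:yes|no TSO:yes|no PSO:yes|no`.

outcome vector order: (thr1.a,thr1.b)
[SC] allowed = {00, 01, 11}
[TSO] allowed = {00, 01, 11}
[PSO] allowed = {00, 01, 10, 11}
target 10 ∈ {PSO}

SC:no TSO:no PSO:yes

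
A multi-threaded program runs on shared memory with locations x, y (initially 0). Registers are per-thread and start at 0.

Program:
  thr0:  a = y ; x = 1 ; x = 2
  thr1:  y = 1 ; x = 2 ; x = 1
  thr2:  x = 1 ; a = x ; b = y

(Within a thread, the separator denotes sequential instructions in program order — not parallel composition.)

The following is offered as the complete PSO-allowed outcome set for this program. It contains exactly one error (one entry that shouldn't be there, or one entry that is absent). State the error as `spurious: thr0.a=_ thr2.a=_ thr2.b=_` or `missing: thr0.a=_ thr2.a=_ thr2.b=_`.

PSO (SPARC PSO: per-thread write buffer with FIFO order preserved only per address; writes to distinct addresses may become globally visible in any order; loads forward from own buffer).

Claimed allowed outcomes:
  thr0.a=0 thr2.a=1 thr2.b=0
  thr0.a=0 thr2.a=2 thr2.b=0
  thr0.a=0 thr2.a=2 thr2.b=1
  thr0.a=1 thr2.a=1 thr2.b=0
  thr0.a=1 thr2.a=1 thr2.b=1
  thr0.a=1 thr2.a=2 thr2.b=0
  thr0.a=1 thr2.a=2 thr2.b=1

missing: thr0.a=0 thr2.a=1 thr2.b=1

outcome vector order: (thr0.a,thr2.a,thr2.b)
under PSO → (0,1,0) (0,1,1) (0,2,0) (0,2,1) (1,1,0) (1,1,1) (1,2,0) (1,2,1)
PSO∖claimed = {(0,1,1)}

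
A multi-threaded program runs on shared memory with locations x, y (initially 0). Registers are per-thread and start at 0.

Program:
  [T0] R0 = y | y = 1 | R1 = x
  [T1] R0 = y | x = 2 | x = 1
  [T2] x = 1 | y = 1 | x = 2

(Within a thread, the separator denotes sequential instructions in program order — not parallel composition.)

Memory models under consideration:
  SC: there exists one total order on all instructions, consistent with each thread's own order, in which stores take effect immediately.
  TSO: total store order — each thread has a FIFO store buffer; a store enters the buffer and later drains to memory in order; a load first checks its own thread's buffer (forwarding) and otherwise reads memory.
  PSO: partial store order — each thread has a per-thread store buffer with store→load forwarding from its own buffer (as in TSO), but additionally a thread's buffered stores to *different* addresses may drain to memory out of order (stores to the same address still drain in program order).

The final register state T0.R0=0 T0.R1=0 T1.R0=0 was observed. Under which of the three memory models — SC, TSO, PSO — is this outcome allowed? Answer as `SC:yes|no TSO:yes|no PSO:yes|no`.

outcome vector order: (T0.R0,T0.R1,T1.R0)
SC (10): <0 0 0>; <0 0 1>; <0 1 0>; <0 1 1>; <0 2 0>; <0 2 1>; <1 1 0>; <1 1 1>; <1 2 0>; <1 2 1>
TSO (10): <0 0 0>; <0 0 1>; <0 1 0>; <0 1 1>; <0 2 0>; <0 2 1>; <1 1 0>; <1 1 1>; <1 2 0>; <1 2 1>
PSO (12): <0 0 0>; <0 0 1>; <0 1 0>; <0 1 1>; <0 2 0>; <0 2 1>; <1 0 0>; <1 0 1>; <1 1 0>; <1 1 1>; <1 2 0>; <1 2 1>
target <0 0 0> ∈ {SC,TSO,PSO}

SC:yes TSO:yes PSO:yes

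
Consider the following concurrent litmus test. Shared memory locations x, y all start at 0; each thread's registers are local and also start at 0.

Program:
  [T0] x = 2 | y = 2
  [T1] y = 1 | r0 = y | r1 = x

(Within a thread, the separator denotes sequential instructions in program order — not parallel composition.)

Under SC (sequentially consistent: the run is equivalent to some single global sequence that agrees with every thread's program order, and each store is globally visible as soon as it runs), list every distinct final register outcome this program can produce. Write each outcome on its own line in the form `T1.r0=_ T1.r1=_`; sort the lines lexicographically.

T1.r0=1 T1.r1=0
T1.r0=1 T1.r1=2
T1.r0=2 T1.r1=2

outcome vector order: (T1.r0,T1.r1)
|SC outcomes| = 3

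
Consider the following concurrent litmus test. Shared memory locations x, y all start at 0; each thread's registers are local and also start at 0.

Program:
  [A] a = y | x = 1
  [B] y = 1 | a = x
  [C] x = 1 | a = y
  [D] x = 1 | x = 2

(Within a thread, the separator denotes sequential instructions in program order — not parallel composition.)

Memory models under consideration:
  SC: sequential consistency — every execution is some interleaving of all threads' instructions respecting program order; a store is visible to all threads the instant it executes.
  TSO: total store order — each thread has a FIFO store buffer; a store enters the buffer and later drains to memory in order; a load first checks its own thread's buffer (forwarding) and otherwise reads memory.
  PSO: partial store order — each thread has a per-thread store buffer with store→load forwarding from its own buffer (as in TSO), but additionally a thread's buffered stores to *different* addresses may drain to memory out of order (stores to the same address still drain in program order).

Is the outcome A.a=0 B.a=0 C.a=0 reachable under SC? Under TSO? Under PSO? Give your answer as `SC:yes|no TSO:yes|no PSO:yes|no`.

SC:no TSO:yes PSO:yes

outcome vector order: (A.a,B.a,C.a)
[SC] allowed = {(0,0,1); (0,1,0); (0,1,1); (0,2,0); (0,2,1); (1,0,1); (1,1,0); (1,1,1); (1,2,0); (1,2,1)}
[TSO] allowed = {(0,0,0); (0,0,1); (0,1,0); (0,1,1); (0,2,0); (0,2,1); (1,0,0); (1,0,1); (1,1,0); (1,1,1); (1,2,0); (1,2,1)}
[PSO] allowed = {(0,0,0); (0,0,1); (0,1,0); (0,1,1); (0,2,0); (0,2,1); (1,0,0); (1,0,1); (1,1,0); (1,1,1); (1,2,0); (1,2,1)}
target (0,0,0) ∈ {TSO,PSO}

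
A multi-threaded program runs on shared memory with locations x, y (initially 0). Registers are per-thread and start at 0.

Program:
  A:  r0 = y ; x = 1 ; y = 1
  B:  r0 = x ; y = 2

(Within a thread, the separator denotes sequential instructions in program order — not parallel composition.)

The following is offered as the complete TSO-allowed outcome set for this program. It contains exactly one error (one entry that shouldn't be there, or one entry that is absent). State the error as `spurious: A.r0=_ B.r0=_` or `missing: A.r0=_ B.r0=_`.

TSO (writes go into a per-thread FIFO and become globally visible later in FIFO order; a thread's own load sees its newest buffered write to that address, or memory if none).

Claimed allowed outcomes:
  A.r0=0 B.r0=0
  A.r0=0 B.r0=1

outcome vector order: (A.r0,B.r0)
TSO: 3 outcomes — {(0,0); (0,1); (2,0)}
TSO∖claimed = {(2,0)}

missing: A.r0=2 B.r0=0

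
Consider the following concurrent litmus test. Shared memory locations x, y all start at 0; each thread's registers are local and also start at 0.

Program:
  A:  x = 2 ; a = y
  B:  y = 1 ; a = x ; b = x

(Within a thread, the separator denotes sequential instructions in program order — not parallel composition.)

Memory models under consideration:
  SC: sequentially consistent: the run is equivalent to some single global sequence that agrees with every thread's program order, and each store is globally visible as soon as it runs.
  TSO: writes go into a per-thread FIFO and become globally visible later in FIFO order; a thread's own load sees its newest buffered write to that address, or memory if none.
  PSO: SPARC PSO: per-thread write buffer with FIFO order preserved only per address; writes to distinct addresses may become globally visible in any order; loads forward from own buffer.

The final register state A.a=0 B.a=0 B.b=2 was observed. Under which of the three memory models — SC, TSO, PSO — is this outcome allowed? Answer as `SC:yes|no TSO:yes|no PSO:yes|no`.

SC:no TSO:yes PSO:yes

outcome vector order: (A.a,B.a,B.b)
under SC → (0,2,2), (1,0,0), (1,0,2), (1,2,2)
under TSO → (0,0,0), (0,0,2), (0,2,2), (1,0,0), (1,0,2), (1,2,2)
under PSO → (0,0,0), (0,0,2), (0,2,2), (1,0,0), (1,0,2), (1,2,2)
target (0,0,2) ∈ {TSO,PSO}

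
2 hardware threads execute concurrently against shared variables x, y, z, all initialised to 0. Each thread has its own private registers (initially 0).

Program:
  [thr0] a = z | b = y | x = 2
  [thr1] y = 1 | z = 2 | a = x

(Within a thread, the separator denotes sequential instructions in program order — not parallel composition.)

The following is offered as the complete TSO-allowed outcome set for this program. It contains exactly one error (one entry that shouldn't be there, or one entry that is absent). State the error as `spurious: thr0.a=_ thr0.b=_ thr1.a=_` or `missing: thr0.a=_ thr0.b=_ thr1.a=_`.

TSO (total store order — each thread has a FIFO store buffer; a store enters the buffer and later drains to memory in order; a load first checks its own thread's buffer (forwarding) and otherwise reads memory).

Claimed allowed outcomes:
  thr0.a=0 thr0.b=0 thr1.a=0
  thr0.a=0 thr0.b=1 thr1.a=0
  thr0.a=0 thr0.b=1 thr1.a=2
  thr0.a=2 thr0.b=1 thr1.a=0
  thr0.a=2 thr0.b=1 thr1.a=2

missing: thr0.a=0 thr0.b=0 thr1.a=2

outcome vector order: (thr0.a,thr0.b,thr1.a)
TSO: 6 outcomes — {0/0/0 0/0/2 0/1/0 0/1/2 2/1/0 2/1/2}
TSO∖claimed = {0/0/2}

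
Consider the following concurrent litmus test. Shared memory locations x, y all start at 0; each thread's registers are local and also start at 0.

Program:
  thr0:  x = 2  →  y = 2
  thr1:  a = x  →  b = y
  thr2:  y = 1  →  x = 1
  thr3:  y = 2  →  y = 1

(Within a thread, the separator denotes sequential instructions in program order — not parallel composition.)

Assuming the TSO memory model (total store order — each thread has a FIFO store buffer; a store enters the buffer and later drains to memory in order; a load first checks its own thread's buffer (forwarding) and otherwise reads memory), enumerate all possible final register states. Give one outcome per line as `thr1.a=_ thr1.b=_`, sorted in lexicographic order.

thr1.a=0 thr1.b=0
thr1.a=0 thr1.b=1
thr1.a=0 thr1.b=2
thr1.a=1 thr1.b=1
thr1.a=1 thr1.b=2
thr1.a=2 thr1.b=0
thr1.a=2 thr1.b=1
thr1.a=2 thr1.b=2

outcome vector order: (thr1.a,thr1.b)
|TSO outcomes| = 8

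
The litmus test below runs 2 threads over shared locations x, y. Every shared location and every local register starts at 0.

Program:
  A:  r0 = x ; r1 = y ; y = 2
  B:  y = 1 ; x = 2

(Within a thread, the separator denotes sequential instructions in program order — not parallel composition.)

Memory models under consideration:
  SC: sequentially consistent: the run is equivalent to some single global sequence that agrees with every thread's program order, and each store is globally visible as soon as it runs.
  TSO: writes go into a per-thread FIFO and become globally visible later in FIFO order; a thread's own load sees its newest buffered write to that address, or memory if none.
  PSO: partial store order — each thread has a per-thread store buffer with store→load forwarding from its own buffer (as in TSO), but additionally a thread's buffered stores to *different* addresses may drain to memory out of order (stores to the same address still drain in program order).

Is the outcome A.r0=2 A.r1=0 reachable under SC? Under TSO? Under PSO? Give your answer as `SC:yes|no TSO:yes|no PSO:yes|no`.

outcome vector order: (A.r0,A.r1)
SC: 3 outcomes — {<0 0>, <0 1>, <2 1>}
TSO: 3 outcomes — {<0 0>, <0 1>, <2 1>}
PSO: 4 outcomes — {<0 0>, <0 1>, <2 0>, <2 1>}
target <2 0> ∈ {PSO}

SC:no TSO:no PSO:yes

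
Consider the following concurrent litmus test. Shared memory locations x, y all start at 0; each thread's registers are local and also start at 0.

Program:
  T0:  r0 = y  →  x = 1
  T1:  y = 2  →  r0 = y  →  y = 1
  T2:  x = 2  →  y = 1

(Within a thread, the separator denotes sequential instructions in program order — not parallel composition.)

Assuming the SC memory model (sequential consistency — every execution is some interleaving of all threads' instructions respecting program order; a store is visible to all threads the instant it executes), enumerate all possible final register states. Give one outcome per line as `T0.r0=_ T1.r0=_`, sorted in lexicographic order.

outcome vector order: (T0.r0,T1.r0)
|SC outcomes| = 6

T0.r0=0 T1.r0=1
T0.r0=0 T1.r0=2
T0.r0=1 T1.r0=1
T0.r0=1 T1.r0=2
T0.r0=2 T1.r0=1
T0.r0=2 T1.r0=2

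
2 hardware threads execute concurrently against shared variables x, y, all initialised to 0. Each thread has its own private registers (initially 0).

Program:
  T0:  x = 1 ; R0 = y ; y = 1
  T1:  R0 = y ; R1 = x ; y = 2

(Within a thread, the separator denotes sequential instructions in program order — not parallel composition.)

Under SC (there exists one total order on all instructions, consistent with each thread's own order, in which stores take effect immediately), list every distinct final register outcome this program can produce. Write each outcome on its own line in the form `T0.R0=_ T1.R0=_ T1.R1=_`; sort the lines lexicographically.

T0.R0=0 T1.R0=0 T1.R1=0
T0.R0=0 T1.R0=0 T1.R1=1
T0.R0=0 T1.R0=1 T1.R1=1
T0.R0=2 T1.R0=0 T1.R1=0
T0.R0=2 T1.R0=0 T1.R1=1

outcome vector order: (T0.R0,T1.R0,T1.R1)
|SC outcomes| = 5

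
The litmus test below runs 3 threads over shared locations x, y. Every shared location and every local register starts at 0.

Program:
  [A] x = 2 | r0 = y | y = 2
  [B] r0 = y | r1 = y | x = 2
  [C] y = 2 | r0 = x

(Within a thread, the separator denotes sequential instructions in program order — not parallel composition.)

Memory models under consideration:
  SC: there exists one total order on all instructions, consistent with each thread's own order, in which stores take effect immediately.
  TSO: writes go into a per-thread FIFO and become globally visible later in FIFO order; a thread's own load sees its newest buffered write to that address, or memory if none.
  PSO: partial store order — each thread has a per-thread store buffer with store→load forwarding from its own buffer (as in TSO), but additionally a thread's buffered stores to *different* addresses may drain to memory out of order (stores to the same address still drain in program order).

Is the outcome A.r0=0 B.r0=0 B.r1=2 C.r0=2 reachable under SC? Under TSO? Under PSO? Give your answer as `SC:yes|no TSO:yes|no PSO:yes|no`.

SC:yes TSO:yes PSO:yes

outcome vector order: (A.r0,B.r0,B.r1,C.r0)
SC (9): 0/0/0/2 0/0/2/2 0/2/2/2 2/0/0/0 2/0/0/2 2/0/2/0 2/0/2/2 2/2/2/0 2/2/2/2
TSO (12): 0/0/0/0 0/0/0/2 0/0/2/0 0/0/2/2 0/2/2/0 0/2/2/2 2/0/0/0 2/0/0/2 2/0/2/0 2/0/2/2 2/2/2/0 2/2/2/2
PSO (12): 0/0/0/0 0/0/0/2 0/0/2/0 0/0/2/2 0/2/2/0 0/2/2/2 2/0/0/0 2/0/0/2 2/0/2/0 2/0/2/2 2/2/2/0 2/2/2/2
target 0/0/2/2 ∈ {SC,TSO,PSO}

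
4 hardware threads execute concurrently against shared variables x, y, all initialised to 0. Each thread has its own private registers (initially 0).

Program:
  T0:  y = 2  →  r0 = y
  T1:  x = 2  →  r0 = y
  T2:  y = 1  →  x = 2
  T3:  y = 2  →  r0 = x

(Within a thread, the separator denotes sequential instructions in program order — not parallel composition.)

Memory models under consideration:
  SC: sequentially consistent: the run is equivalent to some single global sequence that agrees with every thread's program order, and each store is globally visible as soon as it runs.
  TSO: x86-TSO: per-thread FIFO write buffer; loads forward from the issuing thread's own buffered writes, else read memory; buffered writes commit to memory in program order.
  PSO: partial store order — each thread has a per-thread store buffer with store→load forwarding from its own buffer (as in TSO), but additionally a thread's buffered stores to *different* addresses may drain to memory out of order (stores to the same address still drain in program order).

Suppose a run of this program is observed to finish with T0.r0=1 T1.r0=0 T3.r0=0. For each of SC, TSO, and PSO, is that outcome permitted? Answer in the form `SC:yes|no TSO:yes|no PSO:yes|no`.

outcome vector order: (T0.r0,T1.r0,T3.r0)
under SC → 1/0/2 1/1/0 1/1/2 1/2/0 1/2/2 2/0/2 2/1/0 2/1/2 2/2/0 2/2/2
under TSO → 1/0/0 1/0/2 1/1/0 1/1/2 1/2/0 1/2/2 2/0/0 2/0/2 2/1/0 2/1/2 2/2/0 2/2/2
under PSO → 1/0/0 1/0/2 1/1/0 1/1/2 1/2/0 1/2/2 2/0/0 2/0/2 2/1/0 2/1/2 2/2/0 2/2/2
target 1/0/0 ∈ {TSO,PSO}

SC:no TSO:yes PSO:yes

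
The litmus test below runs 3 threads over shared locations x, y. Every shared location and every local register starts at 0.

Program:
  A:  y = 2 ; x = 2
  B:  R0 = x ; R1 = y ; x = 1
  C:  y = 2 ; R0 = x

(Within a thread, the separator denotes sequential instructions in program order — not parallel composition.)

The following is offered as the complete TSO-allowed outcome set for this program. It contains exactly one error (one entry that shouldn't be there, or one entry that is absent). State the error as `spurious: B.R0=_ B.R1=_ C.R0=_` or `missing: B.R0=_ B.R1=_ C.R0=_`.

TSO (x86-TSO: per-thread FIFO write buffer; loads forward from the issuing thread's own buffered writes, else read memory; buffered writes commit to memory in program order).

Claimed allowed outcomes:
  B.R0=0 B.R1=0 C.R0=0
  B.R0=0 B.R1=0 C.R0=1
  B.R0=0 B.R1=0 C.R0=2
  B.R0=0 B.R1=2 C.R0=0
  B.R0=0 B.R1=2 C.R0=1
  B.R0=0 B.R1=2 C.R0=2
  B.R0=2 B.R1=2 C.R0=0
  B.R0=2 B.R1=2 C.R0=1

missing: B.R0=2 B.R1=2 C.R0=2

outcome vector order: (B.R0,B.R1,C.R0)
TSO: 9 outcomes — {000; 001; 002; 020; 021; 022; 220; 221; 222}
TSO∖claimed = {222}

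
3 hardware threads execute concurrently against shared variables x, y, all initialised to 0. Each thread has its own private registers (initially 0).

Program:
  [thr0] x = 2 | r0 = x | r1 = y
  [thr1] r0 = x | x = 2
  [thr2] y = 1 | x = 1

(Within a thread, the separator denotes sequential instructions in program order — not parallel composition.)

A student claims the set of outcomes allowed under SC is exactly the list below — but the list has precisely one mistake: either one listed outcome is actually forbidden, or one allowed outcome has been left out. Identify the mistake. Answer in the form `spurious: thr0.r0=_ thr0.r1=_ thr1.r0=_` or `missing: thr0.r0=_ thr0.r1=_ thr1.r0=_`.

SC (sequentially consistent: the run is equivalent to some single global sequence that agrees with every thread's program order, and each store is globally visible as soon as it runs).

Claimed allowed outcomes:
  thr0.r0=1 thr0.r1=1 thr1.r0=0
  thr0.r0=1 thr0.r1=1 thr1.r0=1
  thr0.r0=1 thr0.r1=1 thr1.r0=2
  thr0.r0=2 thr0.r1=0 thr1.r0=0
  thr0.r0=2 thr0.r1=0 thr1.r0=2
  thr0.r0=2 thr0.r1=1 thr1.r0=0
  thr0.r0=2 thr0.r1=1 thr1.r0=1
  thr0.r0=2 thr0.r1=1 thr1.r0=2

outcome vector order: (thr0.r0,thr0.r1,thr1.r0)
[SC] allowed = {110 111 112 200 201 202 210 211 212}
SC∖claimed = {201}

missing: thr0.r0=2 thr0.r1=0 thr1.r0=1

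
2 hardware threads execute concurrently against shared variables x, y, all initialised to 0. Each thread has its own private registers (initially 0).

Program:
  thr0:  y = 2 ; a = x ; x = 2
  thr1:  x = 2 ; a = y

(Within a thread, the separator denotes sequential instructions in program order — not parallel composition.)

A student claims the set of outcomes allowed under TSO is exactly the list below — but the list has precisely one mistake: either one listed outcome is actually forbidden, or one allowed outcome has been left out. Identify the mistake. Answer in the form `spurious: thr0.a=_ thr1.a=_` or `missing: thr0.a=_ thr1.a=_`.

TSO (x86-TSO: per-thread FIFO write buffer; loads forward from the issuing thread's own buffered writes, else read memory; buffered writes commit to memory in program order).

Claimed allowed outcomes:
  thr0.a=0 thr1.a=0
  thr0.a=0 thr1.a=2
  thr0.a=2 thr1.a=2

missing: thr0.a=2 thr1.a=0

outcome vector order: (thr0.a,thr1.a)
TSO: 4 outcomes — {00; 02; 20; 22}
TSO∖claimed = {20}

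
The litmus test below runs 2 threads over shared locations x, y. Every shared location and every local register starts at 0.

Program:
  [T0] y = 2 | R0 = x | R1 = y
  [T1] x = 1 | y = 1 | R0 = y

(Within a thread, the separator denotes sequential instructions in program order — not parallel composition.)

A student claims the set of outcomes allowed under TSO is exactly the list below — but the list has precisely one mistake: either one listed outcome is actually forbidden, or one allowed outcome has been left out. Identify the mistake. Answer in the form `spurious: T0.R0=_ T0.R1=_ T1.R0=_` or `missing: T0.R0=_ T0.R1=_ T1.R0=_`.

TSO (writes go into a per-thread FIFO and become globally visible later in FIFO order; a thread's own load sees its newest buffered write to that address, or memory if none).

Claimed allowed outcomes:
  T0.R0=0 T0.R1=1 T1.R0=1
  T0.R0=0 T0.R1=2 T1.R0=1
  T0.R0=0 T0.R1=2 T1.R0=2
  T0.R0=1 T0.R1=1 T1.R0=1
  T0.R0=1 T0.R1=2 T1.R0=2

missing: T0.R0=1 T0.R1=2 T1.R0=1

outcome vector order: (T0.R0,T0.R1,T1.R0)
[TSO] allowed = {(0,1,1) (0,2,1) (0,2,2) (1,1,1) (1,2,1) (1,2,2)}
TSO∖claimed = {(1,2,1)}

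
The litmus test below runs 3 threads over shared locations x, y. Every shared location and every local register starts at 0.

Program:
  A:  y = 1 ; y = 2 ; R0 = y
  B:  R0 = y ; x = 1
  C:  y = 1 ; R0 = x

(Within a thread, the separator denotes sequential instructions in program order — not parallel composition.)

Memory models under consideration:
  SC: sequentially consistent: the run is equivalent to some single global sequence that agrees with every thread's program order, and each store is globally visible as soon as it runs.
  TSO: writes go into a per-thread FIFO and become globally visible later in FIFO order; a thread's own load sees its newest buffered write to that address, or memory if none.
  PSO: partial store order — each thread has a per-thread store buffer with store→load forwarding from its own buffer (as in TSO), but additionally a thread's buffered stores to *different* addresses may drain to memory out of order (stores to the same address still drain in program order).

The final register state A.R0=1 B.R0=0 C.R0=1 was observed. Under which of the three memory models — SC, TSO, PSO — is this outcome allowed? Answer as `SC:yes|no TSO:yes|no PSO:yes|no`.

SC:yes TSO:yes PSO:yes

outcome vector order: (A.R0,B.R0,C.R0)
SC: 12 outcomes — {(1,0,0); (1,0,1); (1,1,0); (1,1,1); (1,2,0); (1,2,1); (2,0,0); (2,0,1); (2,1,0); (2,1,1); (2,2,0); (2,2,1)}
TSO: 12 outcomes — {(1,0,0); (1,0,1); (1,1,0); (1,1,1); (1,2,0); (1,2,1); (2,0,0); (2,0,1); (2,1,0); (2,1,1); (2,2,0); (2,2,1)}
PSO: 12 outcomes — {(1,0,0); (1,0,1); (1,1,0); (1,1,1); (1,2,0); (1,2,1); (2,0,0); (2,0,1); (2,1,0); (2,1,1); (2,2,0); (2,2,1)}
target (1,0,1) ∈ {SC,TSO,PSO}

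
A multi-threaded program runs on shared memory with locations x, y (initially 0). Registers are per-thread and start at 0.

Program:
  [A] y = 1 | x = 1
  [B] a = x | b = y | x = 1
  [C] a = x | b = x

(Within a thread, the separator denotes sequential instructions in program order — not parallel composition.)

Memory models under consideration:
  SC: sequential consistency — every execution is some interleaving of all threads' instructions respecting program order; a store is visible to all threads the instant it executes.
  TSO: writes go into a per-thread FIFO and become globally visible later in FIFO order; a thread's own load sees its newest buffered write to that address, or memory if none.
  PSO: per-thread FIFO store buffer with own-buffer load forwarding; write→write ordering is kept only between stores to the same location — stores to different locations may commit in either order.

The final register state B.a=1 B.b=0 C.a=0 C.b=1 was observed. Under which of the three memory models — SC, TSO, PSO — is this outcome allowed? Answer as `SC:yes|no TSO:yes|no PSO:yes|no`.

SC:no TSO:no PSO:yes

outcome vector order: (B.a,B.b,C.a,C.b)
under SC → (0,0,0,0) (0,0,0,1) (0,0,1,1) (0,1,0,0) (0,1,0,1) (0,1,1,1) (1,1,0,0) (1,1,0,1) (1,1,1,1)
under TSO → (0,0,0,0) (0,0,0,1) (0,0,1,1) (0,1,0,0) (0,1,0,1) (0,1,1,1) (1,1,0,0) (1,1,0,1) (1,1,1,1)
under PSO → (0,0,0,0) (0,0,0,1) (0,0,1,1) (0,1,0,0) (0,1,0,1) (0,1,1,1) (1,0,0,0) (1,0,0,1) (1,0,1,1) (1,1,0,0) (1,1,0,1) (1,1,1,1)
target (1,0,0,1) ∈ {PSO}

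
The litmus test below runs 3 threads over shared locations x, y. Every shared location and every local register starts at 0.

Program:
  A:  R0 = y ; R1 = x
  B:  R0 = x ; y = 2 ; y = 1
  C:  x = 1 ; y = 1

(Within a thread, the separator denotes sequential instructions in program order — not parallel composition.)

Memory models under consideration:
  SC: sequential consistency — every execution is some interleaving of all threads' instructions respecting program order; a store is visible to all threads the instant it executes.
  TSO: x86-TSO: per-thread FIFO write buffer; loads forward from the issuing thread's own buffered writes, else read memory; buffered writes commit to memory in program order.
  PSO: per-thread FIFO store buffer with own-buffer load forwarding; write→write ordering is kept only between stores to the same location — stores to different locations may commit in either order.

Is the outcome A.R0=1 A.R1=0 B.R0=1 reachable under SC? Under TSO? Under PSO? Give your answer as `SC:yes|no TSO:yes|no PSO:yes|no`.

SC:no TSO:no PSO:yes

outcome vector order: (A.R0,A.R1,B.R0)
[SC] allowed = {<0 0 0>, <0 0 1>, <0 1 0>, <0 1 1>, <1 0 0>, <1 1 0>, <1 1 1>, <2 0 0>, <2 1 0>, <2 1 1>}
[TSO] allowed = {<0 0 0>, <0 0 1>, <0 1 0>, <0 1 1>, <1 0 0>, <1 1 0>, <1 1 1>, <2 0 0>, <2 1 0>, <2 1 1>}
[PSO] allowed = {<0 0 0>, <0 0 1>, <0 1 0>, <0 1 1>, <1 0 0>, <1 0 1>, <1 1 0>, <1 1 1>, <2 0 0>, <2 1 0>, <2 1 1>}
target <1 0 1> ∈ {PSO}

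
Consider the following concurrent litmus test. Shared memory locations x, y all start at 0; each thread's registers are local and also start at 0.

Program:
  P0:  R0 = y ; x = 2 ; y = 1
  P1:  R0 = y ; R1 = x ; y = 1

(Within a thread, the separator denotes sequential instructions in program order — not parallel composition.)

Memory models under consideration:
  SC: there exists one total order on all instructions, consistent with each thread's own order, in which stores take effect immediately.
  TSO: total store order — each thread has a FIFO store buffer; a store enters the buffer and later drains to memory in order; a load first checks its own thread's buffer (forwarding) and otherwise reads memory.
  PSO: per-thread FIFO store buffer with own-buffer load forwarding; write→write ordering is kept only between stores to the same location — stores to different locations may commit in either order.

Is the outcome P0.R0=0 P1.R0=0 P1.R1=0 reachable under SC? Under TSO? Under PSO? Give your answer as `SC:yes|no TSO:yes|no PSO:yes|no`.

SC:yes TSO:yes PSO:yes

outcome vector order: (P0.R0,P1.R0,P1.R1)
SC: 4 outcomes — {0/0/0 0/0/2 0/1/2 1/0/0}
TSO: 4 outcomes — {0/0/0 0/0/2 0/1/2 1/0/0}
PSO: 5 outcomes — {0/0/0 0/0/2 0/1/0 0/1/2 1/0/0}
target 0/0/0 ∈ {SC,TSO,PSO}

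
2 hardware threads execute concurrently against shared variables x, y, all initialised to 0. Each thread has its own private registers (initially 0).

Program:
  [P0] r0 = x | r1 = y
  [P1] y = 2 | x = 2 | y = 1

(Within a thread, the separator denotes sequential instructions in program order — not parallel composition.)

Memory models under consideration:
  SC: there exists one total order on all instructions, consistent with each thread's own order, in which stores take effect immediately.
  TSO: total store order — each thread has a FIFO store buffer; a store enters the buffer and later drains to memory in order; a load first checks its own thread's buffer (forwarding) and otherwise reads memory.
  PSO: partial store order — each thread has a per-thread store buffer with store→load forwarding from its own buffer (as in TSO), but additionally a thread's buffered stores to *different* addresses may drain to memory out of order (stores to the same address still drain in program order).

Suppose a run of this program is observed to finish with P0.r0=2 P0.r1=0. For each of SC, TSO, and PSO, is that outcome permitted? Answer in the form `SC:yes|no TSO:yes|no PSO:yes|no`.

outcome vector order: (P0.r0,P0.r1)
under SC → 0/0; 0/1; 0/2; 2/1; 2/2
under TSO → 0/0; 0/1; 0/2; 2/1; 2/2
under PSO → 0/0; 0/1; 0/2; 2/0; 2/1; 2/2
target 2/0 ∈ {PSO}

SC:no TSO:no PSO:yes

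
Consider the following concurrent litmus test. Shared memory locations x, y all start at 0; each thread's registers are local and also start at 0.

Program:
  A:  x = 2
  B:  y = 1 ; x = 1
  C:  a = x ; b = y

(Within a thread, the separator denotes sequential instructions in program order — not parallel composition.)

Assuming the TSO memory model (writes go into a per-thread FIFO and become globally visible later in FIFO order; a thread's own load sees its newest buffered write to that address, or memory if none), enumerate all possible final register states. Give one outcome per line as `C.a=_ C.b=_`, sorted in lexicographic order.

outcome vector order: (C.a,C.b)
|TSO outcomes| = 5

C.a=0 C.b=0
C.a=0 C.b=1
C.a=1 C.b=1
C.a=2 C.b=0
C.a=2 C.b=1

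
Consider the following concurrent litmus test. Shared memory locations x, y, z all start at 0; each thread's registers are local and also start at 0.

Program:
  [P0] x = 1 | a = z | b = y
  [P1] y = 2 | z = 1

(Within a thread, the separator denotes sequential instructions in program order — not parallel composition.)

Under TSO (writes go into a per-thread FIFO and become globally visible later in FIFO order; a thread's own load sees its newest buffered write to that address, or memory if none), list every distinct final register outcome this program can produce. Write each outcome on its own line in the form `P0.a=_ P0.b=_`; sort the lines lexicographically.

P0.a=0 P0.b=0
P0.a=0 P0.b=2
P0.a=1 P0.b=2

outcome vector order: (P0.a,P0.b)
|TSO outcomes| = 3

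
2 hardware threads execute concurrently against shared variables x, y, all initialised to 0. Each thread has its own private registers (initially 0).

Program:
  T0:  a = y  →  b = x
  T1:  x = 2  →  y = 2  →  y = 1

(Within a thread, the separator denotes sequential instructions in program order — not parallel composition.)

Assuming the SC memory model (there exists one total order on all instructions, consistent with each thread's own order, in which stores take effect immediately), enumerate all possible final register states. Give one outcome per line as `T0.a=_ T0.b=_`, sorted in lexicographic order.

outcome vector order: (T0.a,T0.b)
|SC outcomes| = 4

T0.a=0 T0.b=0
T0.a=0 T0.b=2
T0.a=1 T0.b=2
T0.a=2 T0.b=2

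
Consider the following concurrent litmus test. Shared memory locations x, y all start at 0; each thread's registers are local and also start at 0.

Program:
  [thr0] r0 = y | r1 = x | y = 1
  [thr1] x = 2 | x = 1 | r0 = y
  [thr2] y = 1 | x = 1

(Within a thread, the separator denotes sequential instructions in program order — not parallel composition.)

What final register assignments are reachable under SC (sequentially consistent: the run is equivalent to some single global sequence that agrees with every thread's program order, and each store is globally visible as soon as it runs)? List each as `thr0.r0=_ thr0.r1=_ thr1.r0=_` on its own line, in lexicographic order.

thr0.r0=0 thr0.r1=0 thr1.r0=0
thr0.r0=0 thr0.r1=0 thr1.r0=1
thr0.r0=0 thr0.r1=1 thr1.r0=0
thr0.r0=0 thr0.r1=1 thr1.r0=1
thr0.r0=0 thr0.r1=2 thr1.r0=0
thr0.r0=0 thr0.r1=2 thr1.r0=1
thr0.r0=1 thr0.r1=0 thr1.r0=1
thr0.r0=1 thr0.r1=1 thr1.r0=0
thr0.r0=1 thr0.r1=1 thr1.r0=1
thr0.r0=1 thr0.r1=2 thr1.r0=1

outcome vector order: (thr0.r0,thr0.r1,thr1.r0)
|SC outcomes| = 10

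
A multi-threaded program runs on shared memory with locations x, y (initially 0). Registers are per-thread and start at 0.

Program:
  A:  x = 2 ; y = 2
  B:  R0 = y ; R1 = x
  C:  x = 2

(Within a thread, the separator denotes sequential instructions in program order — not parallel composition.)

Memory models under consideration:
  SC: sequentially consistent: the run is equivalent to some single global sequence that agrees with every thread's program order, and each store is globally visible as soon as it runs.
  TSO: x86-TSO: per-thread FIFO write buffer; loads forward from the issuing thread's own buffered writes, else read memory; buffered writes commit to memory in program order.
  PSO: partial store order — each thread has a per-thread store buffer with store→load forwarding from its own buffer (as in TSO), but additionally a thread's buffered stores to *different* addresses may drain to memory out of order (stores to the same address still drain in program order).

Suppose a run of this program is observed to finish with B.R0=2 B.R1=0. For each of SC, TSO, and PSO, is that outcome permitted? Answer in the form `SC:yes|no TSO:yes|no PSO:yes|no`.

outcome vector order: (B.R0,B.R1)
[SC] allowed = {00 02 22}
[TSO] allowed = {00 02 22}
[PSO] allowed = {00 02 20 22}
target 20 ∈ {PSO}

SC:no TSO:no PSO:yes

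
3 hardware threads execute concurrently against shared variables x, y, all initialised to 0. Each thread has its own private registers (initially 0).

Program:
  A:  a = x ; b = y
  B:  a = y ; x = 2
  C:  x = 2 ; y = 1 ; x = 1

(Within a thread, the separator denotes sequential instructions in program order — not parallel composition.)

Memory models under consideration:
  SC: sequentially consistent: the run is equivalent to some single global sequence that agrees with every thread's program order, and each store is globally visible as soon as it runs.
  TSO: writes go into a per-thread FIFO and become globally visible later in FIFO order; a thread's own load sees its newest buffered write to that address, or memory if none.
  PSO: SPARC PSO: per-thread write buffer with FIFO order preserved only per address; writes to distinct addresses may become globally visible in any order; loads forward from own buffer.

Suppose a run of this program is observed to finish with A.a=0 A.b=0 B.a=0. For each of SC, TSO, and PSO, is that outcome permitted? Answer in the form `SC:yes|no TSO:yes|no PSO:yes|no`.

SC:yes TSO:yes PSO:yes

outcome vector order: (A.a,A.b,B.a)
SC (10): 0/0/0, 0/0/1, 0/1/0, 0/1/1, 1/1/0, 1/1/1, 2/0/0, 2/0/1, 2/1/0, 2/1/1
TSO (10): 0/0/0, 0/0/1, 0/1/0, 0/1/1, 1/1/0, 1/1/1, 2/0/0, 2/0/1, 2/1/0, 2/1/1
PSO (12): 0/0/0, 0/0/1, 0/1/0, 0/1/1, 1/0/0, 1/0/1, 1/1/0, 1/1/1, 2/0/0, 2/0/1, 2/1/0, 2/1/1
target 0/0/0 ∈ {SC,TSO,PSO}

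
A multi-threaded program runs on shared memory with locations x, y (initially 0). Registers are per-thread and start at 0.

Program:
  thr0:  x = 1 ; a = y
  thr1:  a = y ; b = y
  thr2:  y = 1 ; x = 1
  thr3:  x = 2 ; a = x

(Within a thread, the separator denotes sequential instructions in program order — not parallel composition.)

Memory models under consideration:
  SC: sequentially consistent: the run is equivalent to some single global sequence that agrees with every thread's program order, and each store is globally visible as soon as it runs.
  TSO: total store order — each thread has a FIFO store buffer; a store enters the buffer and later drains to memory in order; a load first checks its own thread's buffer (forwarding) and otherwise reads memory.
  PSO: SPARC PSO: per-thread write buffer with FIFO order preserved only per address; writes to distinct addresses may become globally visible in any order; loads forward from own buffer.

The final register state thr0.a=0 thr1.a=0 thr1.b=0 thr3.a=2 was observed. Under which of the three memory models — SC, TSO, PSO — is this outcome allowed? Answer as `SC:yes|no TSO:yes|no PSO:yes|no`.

SC:yes TSO:yes PSO:yes

outcome vector order: (thr0.a,thr1.a,thr1.b,thr3.a)
under SC → (0,0,0,1); (0,0,0,2); (0,0,1,1); (0,0,1,2); (0,1,1,1); (0,1,1,2); (1,0,0,1); (1,0,0,2); (1,0,1,1); (1,0,1,2); (1,1,1,1); (1,1,1,2)
under TSO → (0,0,0,1); (0,0,0,2); (0,0,1,1); (0,0,1,2); (0,1,1,1); (0,1,1,2); (1,0,0,1); (1,0,0,2); (1,0,1,1); (1,0,1,2); (1,1,1,1); (1,1,1,2)
under PSO → (0,0,0,1); (0,0,0,2); (0,0,1,1); (0,0,1,2); (0,1,1,1); (0,1,1,2); (1,0,0,1); (1,0,0,2); (1,0,1,1); (1,0,1,2); (1,1,1,1); (1,1,1,2)
target (0,0,0,2) ∈ {SC,TSO,PSO}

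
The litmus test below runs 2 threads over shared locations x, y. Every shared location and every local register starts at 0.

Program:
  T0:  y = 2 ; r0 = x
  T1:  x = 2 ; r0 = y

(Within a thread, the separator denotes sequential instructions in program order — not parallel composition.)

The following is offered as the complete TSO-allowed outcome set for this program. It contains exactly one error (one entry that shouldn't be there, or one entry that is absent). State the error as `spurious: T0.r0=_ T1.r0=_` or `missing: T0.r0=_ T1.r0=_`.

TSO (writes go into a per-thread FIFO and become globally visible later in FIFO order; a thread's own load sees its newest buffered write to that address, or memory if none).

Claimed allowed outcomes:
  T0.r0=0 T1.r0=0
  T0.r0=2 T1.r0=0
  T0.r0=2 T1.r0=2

missing: T0.r0=0 T1.r0=2

outcome vector order: (T0.r0,T1.r0)
[TSO] allowed = {(0,0) (0,2) (2,0) (2,2)}
TSO∖claimed = {(0,2)}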